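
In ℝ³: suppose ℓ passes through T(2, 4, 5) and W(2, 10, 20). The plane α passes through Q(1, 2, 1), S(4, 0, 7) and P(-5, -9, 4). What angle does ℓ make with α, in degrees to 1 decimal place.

42.0

A direction vector for ℓ is W − T = (0, 6, 15).
QS = (3, -2, 6), QP = (-6, -11, 3); a normal to α is QS × QP = (60, -45, -45).
Using Q: α has equation 60x - 45y - 45z = -75.
sin θ = |n·v| / (|n||v|) = |-945| / (√7650 · √261) = 0.66878.
θ ≈ 42.0°.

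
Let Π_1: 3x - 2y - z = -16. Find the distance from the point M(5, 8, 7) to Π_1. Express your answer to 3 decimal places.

n·M − d = (3)·(5) + (-2)·(8) + (-1)·(7) − (-16) = 8; |n| = √14.
Distance = |8| / √14 = 8/√14 ≈ 2.138.

2.138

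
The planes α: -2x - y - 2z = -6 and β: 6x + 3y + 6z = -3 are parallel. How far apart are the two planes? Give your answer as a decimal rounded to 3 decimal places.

Rescale β by 1/(-3): -2x - y - 2z = 1. Then distance = |-6 − 1| / √9 ≈ 2.333.

2.333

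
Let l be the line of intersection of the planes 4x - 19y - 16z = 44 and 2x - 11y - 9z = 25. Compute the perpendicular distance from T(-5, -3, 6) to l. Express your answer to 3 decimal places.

8.861

Direction of l: (4, -19, -16) × (2, -11, -9) = (-5, 4, -6).
A point on l: solving the two plane equations with x = -1 gives (-1, 0, -3).
Taking (-1, 0, -3) on l with direction v = (-5, 4, -6): w = T − (-1, 0, -3) = (-4, -3, 9), and w × v = (-18, -69, -31).
Distance = |w × v| / |v| = √6046 / √77 ≈ 8.861.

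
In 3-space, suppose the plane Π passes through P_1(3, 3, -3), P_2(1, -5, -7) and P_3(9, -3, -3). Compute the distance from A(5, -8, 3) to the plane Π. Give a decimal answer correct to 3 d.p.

P_1P_2 = (-2, -8, -4), P_1P_3 = (6, -6, 0); a normal to Π is P_1P_2 × P_1P_3 = (-24, -24, 60).
Using P_1: Π has equation -24x - 24y + 60z = -324.
n·A − d = (-24)·(5) + (-24)·(-8) + (60)·(3) − (-324) = 576; |n| = √4752.
Distance = |576| / √4752 = 576/√4752 ≈ 8.356.

8.356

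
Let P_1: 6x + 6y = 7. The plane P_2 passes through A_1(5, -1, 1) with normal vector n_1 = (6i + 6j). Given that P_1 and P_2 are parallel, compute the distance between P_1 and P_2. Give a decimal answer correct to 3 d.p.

2.003

P_2: n_1·r = n_1·A_1 gives 6x + 6y = 24.
Same normal n = (6, 6, 0) with |n| = √72; distance = |7 − 24| / |n| = 17/√72 ≈ 2.003.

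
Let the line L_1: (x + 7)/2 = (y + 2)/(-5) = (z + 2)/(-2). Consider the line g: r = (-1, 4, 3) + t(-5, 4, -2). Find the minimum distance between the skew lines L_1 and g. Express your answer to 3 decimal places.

L_1 has direction (2, -5, -2) through (-7, -2, -2).
Common perpendicular direction n = (2, -5, -2) × (-5, 4, -2) = (18, 14, -17).
With w = (-1, 4, 3) − (-7, -2, -2) = (6, 6, 5), w · n = 107.
Distance = |w · n| / |n| = |107| / √809 ≈ 3.762.

3.762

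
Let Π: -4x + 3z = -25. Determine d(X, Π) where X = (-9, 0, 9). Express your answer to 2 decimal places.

17.60

n·X − d = (-4)·(-9) + (0)·(0) + (3)·(9) − (-25) = 88; |n| = √25.
Distance = |88| / √25 = 88/√25 ≈ 17.60.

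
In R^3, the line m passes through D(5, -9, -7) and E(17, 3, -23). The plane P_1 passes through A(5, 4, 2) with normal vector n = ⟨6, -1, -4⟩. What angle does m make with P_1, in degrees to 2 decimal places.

46.91

A direction vector for m is E − D = (12, 12, -16).
P_1: n·r = n·A gives 6x - y - 4z = 18.
sin θ = |n·v| / (|n||v|) = |124| / (√53 · √544) = 0.73027.
θ ≈ 46.91°.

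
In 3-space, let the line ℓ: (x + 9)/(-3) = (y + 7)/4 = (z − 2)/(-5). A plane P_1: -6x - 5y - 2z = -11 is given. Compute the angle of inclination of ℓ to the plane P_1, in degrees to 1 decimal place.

8.1

ℓ has direction (-3, 4, -5) through (-9, -7, 2).
sin θ = |n·v| / (|n||v|) = |8| / (√65 · √50) = 0.14033.
θ ≈ 8.1°.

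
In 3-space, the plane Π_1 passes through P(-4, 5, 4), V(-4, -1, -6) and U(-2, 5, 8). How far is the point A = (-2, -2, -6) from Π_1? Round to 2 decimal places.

0.84

PV = (0, -6, -10), PU = (2, 0, 4); a normal to Π_1 is PV × PU = (-24, -20, 12).
Using P: Π_1 has equation -24x - 20y + 12z = 44.
n·A − d = (-24)·(-2) + (-20)·(-2) + (12)·(-6) − 44 = -28; |n| = √1120.
Distance = |-28| / √1120 = 28/√1120 ≈ 0.84.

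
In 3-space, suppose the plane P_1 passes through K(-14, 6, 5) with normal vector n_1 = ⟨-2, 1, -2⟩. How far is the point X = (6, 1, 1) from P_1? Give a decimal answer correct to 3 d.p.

P_1: n_1·r = n_1·K gives -2x + y - 2z = 24.
n·X − d = (-2)·(6) + (1)·(1) + (-2)·(1) − 24 = -37; |n| = √9.
Distance = |-37| / √9 = 37/√9 ≈ 12.333.

12.333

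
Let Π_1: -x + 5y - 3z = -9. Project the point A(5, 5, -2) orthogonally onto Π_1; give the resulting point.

(6, 0, 1)

Foot = A − λn with λ = (n·A − d)/|n|² = (26 − (-9))/35 = 1.
Foot = (5, 5, -2) − 1·(-1, 5, -3) = (6, 0, 1).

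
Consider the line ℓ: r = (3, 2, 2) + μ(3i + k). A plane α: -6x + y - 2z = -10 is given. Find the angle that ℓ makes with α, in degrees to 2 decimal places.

sin θ = |n·v| / (|n||v|) = |-20| / (√41 · √10) = 0.98773.
θ ≈ 81.02°.

81.02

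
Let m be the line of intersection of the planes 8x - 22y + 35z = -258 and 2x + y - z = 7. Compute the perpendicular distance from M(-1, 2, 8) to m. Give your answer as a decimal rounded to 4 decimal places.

11.6627

Direction of m: (8, -22, 35) × (2, 1, -1) = (-13, 78, 52).
A point on m: solving the two plane equations with x = 0 gives (0, -1, -8).
Taking (0, -1, -8) on m with direction v = (-13, 78, 52): w = M − (0, -1, -8) = (-1, 3, 16), and w × v = (-1092, -156, -39).
Distance = |w × v| / |v| = √1218321 / √8957 ≈ 11.6627.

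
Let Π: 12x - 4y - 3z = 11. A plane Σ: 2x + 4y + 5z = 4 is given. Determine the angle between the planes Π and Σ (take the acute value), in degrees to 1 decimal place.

85.4

cos θ = |n₁·n₂| / (|n₁||n₂|) = |-7| / (√169 · √45).
θ = arccos(0.08027) ≈ 85.4°.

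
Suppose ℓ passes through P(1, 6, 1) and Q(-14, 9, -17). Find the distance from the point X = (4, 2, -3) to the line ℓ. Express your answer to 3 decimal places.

A direction vector for ℓ is Q − P = (-15, 3, -18).
Taking (1, 6, 1) on ℓ with direction v = (-15, 3, -18): w = X − (1, 6, 1) = (3, -4, -4), and w × v = (84, 114, -51).
Distance = |w × v| / |v| = √22653 / √558 ≈ 6.372.

6.372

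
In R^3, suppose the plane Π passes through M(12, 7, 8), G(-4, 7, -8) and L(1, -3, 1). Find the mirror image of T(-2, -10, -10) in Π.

(-12, -6, 0)

MG = (-16, 0, -16), ML = (-11, -10, -7); a normal to Π is MG × ML = (-160, 64, 160).
Using M: Π has equation -160x + 64y + 160z = -192.
λ = (n·T − d)/|n|² = (-1920 − (-192))/55296 = -1/32.
Reflection = T − 2λn = (-2, -10, -10) − (-1/16)·(-160, 64, 160) = (-12, -6, 0).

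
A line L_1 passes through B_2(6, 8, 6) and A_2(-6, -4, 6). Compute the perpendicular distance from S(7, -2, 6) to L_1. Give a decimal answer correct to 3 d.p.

A direction vector for L_1 is A_2 − B_2 = (-12, -12, 0).
Taking (6, 8, 6) on L_1 with direction v = (-12, -12, 0): w = S − (6, 8, 6) = (1, -10, 0), and w × v = (0, 0, -132).
Distance = |w × v| / |v| = √17424 / √288 ≈ 7.778.

7.778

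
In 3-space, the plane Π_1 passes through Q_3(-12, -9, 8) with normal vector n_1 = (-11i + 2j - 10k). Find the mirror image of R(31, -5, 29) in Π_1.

(-35, 7, -31)

Π_1: n_1·r = n_1·Q_3 gives -11x + 2y - 10z = 34.
λ = (n·R − d)/|n|² = (-641 − 34)/225 = -3.
Reflection = R − 2λn = (31, -5, 29) − (-6)·(-11, 2, -10) = (-35, 7, -31).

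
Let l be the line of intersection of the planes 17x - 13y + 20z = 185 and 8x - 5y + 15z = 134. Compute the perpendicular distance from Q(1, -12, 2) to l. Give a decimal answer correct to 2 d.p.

Direction of l: (17, -13, 20) × (8, -5, 15) = (-95, -95, 19).
A point on l: solving the two plane equations with x = -7 gives (-7, -8, 10).
Taking (-7, -8, 10) on l with direction v = (-95, -95, 19): w = Q − (-7, -8, 10) = (8, -4, -8), and w × v = (-836, 608, -1140).
Distance = |w × v| / |v| = √2368160 / √18411 ≈ 11.34.

11.34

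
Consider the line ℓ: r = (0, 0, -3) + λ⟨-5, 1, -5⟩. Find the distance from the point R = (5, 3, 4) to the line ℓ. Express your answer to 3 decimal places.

4.393

Taking (0, 0, -3) on ℓ with direction v = (-5, 1, -5): w = R − (0, 0, -3) = (5, 3, 7), and w × v = (-22, -10, 20).
Distance = |w × v| / |v| = √984 / √51 ≈ 4.393.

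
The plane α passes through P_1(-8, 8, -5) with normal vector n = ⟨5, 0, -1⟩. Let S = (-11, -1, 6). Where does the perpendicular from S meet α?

α: n·r = n·P_1 gives 5x - z = -35.
Foot = S − λn with λ = (n·S − d)/|n|² = (-61 − (-35))/26 = -1.
Foot = (-11, -1, 6) − (-1)·(5, 0, -1) = (-6, -1, 5).

(-6, -1, 5)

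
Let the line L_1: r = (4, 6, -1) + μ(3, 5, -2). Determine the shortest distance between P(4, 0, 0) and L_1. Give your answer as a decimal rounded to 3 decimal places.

3.171

Taking (4, 6, -1) on L_1 with direction v = (3, 5, -2): w = P − (4, 6, -1) = (0, -6, 1), and w × v = (7, 3, 18).
Distance = |w × v| / |v| = √382 / √38 ≈ 3.171.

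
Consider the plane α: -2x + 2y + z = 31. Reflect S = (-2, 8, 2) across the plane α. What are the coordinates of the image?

(-6, 12, 4)

λ = (n·S − d)/|n|² = (22 − 31)/9 = -1.
Reflection = S − 2λn = (-2, 8, 2) − (-2)·(-2, 2, 1) = (-6, 12, 4).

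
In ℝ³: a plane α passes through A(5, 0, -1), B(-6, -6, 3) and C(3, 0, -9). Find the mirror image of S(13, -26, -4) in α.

AB = (-11, -6, 4), AC = (-2, 0, -8); a normal to α is AB × AC = (48, -96, -12).
Using A: α has equation 48x - 96y - 12z = 252.
λ = (n·S − d)/|n|² = (3168 − 252)/11664 = 1/4.
Reflection = S − 2λn = (13, -26, -4) − (1/2)·(48, -96, -12) = (-11, 22, 2).

(-11, 22, 2)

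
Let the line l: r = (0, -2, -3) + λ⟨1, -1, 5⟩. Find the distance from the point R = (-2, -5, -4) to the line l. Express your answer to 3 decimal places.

Taking (0, -2, -3) on l with direction v = (1, -1, 5): w = R − (0, -2, -3) = (-2, -3, -1), and w × v = (-16, 9, 5).
Distance = |w × v| / |v| = √362 / √27 ≈ 3.662.

3.662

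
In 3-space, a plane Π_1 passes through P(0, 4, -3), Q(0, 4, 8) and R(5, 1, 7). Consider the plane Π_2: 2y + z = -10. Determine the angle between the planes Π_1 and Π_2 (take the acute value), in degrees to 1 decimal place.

39.9

PQ = (0, 0, 11), PR = (5, -3, 10); a normal to Π_1 is PQ × PR = (33, 55, 0).
Using P: Π_1 has equation 33x + 55y = 220.
cos θ = |n₁·n₂| / (|n₁||n₂|) = |110| / (√4114 · √5).
θ = arccos(0.76696) ≈ 39.9°.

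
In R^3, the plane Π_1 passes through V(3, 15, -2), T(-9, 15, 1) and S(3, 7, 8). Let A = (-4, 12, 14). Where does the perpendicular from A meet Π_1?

(-5, 7, 10)

VT = (-12, 0, 3), VS = (0, -8, 10); a normal to Π_1 is VT × VS = (24, 120, 96).
Using V: Π_1 has equation 24x + 120y + 96z = 1680.
Foot = A − λn with λ = (n·A − d)/|n|² = (2688 − 1680)/24192 = 1/24.
Foot = (-4, 12, 14) − (1/24)·(24, 120, 96) = (-5, 7, 10).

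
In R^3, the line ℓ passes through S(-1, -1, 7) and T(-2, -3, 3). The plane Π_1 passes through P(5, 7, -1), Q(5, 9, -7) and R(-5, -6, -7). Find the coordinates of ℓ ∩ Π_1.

A direction vector for ℓ is T − S = (-1, -2, -4).
PQ = (0, 2, -6), PR = (-10, -13, -6); a normal to Π_1 is PQ × PR = (-90, 60, 20).
Using P: Π_1 has equation -90x + 60y + 20z = -50.
Substitute r = (-1, -1, 7) + t(-1, -2, -4) into the plane: 170 + (-110)t = -50, so t = 2.
Intersection: (-1, -1, 7) + 2·(-1, -2, -4) = (-3, -5, -1).

(-3, -5, -1)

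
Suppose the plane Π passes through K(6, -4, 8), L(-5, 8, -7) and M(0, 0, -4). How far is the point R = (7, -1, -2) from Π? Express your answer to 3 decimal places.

5.000

KL = (-11, 12, -15), KM = (-6, 4, -12); a normal to Π is KL × KM = (-84, -42, 28).
Using K: Π has equation -84x - 42y + 28z = -112.
n·R − d = (-84)·(7) + (-42)·(-1) + (28)·(-2) − (-112) = -490; |n| = √9604.
Distance = |-490| / √9604 = 490/√9604 ≈ 5.000.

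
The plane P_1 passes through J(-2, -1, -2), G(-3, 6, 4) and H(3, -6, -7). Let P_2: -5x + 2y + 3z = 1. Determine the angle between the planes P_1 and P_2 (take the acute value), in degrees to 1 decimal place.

JG = (-1, 7, 6), JH = (5, -5, -5); a normal to P_1 is JG × JH = (-5, 25, -30).
Using J: P_1 has equation -5x + 25y - 30z = 45.
cos θ = |n₁·n₂| / (|n₁||n₂|) = |-15| / (√1550 · √38).
θ = arccos(0.06181) ≈ 86.5°.

86.5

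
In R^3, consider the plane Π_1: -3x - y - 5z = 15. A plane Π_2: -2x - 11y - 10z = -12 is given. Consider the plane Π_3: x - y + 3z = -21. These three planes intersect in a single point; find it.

Solving the 3×3 linear system -3x - y - 5z = 15, -2x - 11y - 10z = -12, x - y + 3z = -21 (e.g. by elimination or Cramer's rule, determinant = 68) gives (3, 6, -6).

(3, 6, -6)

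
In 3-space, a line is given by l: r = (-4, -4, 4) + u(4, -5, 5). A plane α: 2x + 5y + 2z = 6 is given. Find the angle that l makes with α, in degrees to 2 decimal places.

8.63

sin θ = |n·v| / (|n||v|) = |-7| / (√33 · √66) = 0.14999.
θ ≈ 8.63°.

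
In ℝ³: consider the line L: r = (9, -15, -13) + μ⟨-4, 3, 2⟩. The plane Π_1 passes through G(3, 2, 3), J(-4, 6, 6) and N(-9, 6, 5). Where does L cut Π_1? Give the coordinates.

(-3, -6, -7)

GJ = (-7, 4, 3), GN = (-12, 4, 2); a normal to Π_1 is GJ × GN = (-4, -22, 20).
Using G: Π_1 has equation -4x - 22y + 20z = 4.
Substitute r = (9, -15, -13) + t(-4, 3, 2) into the plane: 34 + (-10)t = 4, so t = 3.
Intersection: (9, -15, -13) + 3·(-4, 3, 2) = (-3, -6, -7).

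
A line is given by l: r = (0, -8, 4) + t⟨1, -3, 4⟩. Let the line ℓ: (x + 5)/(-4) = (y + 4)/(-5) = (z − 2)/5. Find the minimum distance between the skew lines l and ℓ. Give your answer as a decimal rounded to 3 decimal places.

ℓ has direction (-4, -5, 5) through (-5, -4, 2).
Common perpendicular direction n = (1, -3, 4) × (-4, -5, 5) = (5, -21, -17).
With w = (-5, -4, 2) − (0, -8, 4) = (-5, 4, -2), w · n = -75.
Distance = |w · n| / |n| = |-75| / √755 ≈ 2.730.

2.730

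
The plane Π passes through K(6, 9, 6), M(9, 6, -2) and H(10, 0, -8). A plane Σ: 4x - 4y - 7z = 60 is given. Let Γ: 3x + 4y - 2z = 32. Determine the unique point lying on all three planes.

(8, 0, -4)

KM = (3, -3, -8), KH = (4, -9, -14); a normal to Π is KM × KH = (-30, 10, -15).
Using K: Π has equation -30x + 10y - 15z = -180.
Solving the 3×3 linear system -30x + 10y - 15z = -180, 4x - 4y - 7z = 60, 3x + 4y - 2z = 32 (e.g. by elimination or Cramer's rule, determinant = -1630) gives (8, 0, -4).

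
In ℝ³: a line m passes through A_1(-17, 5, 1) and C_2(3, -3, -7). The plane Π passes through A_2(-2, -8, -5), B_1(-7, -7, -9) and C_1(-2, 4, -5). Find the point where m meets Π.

(-2, -1, -5)

A direction vector for m is C_2 − A_1 = (20, -8, -8).
A_2B_1 = (-5, 1, -4), A_2C_1 = (0, 12, 0); a normal to Π is A_2B_1 × A_2C_1 = (48, 0, -60).
Using A_2: Π has equation 48x - 60z = 204.
Substitute r = (-17, 5, 1) + t(20, -8, -8) into the plane: -876 + 1440t = 204, so t = 3/4.
Intersection: (-17, 5, 1) + (3/4)·(20, -8, -8) = (-2, -1, -5).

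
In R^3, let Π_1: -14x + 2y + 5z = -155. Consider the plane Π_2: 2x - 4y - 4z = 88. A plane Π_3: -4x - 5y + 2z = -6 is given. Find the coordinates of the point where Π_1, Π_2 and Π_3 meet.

(6, -8, -11)

Solving the 3×3 linear system -14x + 2y + 5z = -155, 2x - 4y - 4z = 88, -4x - 5y + 2z = -6 (e.g. by elimination or Cramer's rule, determinant = 286) gives (6, -8, -11).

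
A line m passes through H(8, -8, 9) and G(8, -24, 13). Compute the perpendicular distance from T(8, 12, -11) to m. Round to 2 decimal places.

A direction vector for m is G − H = (0, -16, 4).
Taking (8, -8, 9) on m with direction v = (0, -16, 4): w = T − (8, -8, 9) = (0, 20, -20), and w × v = (-240, 0, 0).
Distance = |w × v| / |v| = √57600 / √272 ≈ 14.55.

14.55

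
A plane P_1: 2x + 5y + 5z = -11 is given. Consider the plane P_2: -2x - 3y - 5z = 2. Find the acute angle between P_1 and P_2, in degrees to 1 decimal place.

13.8

cos θ = |n₁·n₂| / (|n₁||n₂|) = |-44| / (√54 · √38).
θ = arccos(0.97132) ≈ 13.8°.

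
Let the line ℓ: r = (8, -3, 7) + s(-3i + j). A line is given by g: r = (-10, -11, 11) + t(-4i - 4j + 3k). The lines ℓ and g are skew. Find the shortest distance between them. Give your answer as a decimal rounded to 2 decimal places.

Common perpendicular direction n = (-3, 1, 0) × (-4, -4, 3) = (3, 9, 16).
With w = (-10, -11, 11) − (8, -3, 7) = (-18, -8, 4), w · n = -62.
Distance = |w · n| / |n| = |-62| / √346 ≈ 3.33.

3.33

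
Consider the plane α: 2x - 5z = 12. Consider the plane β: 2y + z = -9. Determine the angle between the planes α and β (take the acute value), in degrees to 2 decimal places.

cos θ = |n₁·n₂| / (|n₁||n₂|) = |-5| / (√29 · √5).
θ = arccos(0.41523) ≈ 65.47°.

65.47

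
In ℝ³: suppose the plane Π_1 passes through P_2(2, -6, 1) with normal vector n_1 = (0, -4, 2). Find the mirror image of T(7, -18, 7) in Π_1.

(7, 6, -5)

Π_1: n_1·r = n_1·P_2 gives -4y + 2z = 26.
λ = (n·T − d)/|n|² = (86 − 26)/20 = 3.
Reflection = T − 2λn = (7, -18, 7) − 6·(0, -4, 2) = (7, 6, -5).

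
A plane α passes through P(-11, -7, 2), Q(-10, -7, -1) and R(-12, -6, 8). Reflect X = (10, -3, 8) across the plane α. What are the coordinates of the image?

PQ = (1, 0, -3), PR = (-1, 1, 6); a normal to α is PQ × PR = (3, -3, 1).
Using P: α has equation 3x - 3y + z = -10.
λ = (n·X − d)/|n|² = (47 − (-10))/19 = 3.
Reflection = X − 2λn = (10, -3, 8) − 6·(3, -3, 1) = (-8, 15, 2).

(-8, 15, 2)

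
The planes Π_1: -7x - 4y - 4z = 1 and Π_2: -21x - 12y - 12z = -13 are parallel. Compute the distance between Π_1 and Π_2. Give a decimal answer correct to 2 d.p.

0.59

Rescale Π_2 by 1/3: -7x - 4y - 4z = -13/3. Then distance = |1 − (-13/3)| / √81 ≈ 0.59.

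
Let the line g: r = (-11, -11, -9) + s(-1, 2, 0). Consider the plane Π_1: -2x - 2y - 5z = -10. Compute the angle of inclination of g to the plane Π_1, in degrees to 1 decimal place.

sin θ = |n·v| / (|n||v|) = |-2| / (√33 · √5) = 0.15570.
θ ≈ 9.0°.

9.0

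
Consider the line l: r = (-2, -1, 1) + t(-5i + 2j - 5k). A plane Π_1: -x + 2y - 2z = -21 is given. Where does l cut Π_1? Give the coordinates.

(3, -3, 6)

Substitute r = (-2, -1, 1) + t(-5, 2, -5) into the plane: -2 + 19t = -21, so t = -1.
Intersection: (-2, -1, 1) + (-1)·(-5, 2, -5) = (3, -3, 6).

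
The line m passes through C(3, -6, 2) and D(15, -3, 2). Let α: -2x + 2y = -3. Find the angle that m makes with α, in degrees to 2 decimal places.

A direction vector for m is D − C = (12, 3, 0).
sin θ = |n·v| / (|n||v|) = |-18| / (√8 · √153) = 0.51450.
θ ≈ 30.96°.

30.96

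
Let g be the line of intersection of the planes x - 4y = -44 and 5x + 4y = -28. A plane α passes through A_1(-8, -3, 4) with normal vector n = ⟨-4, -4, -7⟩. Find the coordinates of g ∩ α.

(-12, 8, 0)

Direction of g: (1, -4, 0) × (5, 4, 0) = (0, 0, 24).
A point on g: solving the two plane equations with z = 3 gives (-12, 8, 3).
α: n·r = n·A_1 gives -4x - 4y - 7z = 16.
Substitute r = (-12, 8, 3) + t(0, 0, 24) into the plane: -5 + (-168)t = 16, so t = -1/8.
Intersection: (-12, 8, 3) + (-1/8)·(0, 0, 24) = (-12, 8, 0).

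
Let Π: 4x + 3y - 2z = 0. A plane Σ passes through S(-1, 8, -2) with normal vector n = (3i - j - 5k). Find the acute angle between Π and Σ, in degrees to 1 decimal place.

Σ: n·r = n·S gives 3x - y - 5z = -1.
cos θ = |n₁·n₂| / (|n₁||n₂|) = |19| / (√29 · √35).
θ = arccos(0.59638) ≈ 53.4°.

53.4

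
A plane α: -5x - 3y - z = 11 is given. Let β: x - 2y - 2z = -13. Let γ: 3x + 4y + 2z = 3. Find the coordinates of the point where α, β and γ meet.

Solving the 3×3 linear system -5x - 3y - z = 11, x - 2y - 2z = -13, 3x + 4y + 2z = 3 (e.g. by elimination or Cramer's rule, determinant = -6) gives (-5, 5, -1).

(-5, 5, -1)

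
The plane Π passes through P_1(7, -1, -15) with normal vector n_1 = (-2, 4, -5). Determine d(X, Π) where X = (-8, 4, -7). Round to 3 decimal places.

1.491

Π: n_1·r = n_1·P_1 gives -2x + 4y - 5z = 57.
n·X − d = (-2)·(-8) + (4)·(4) + (-5)·(-7) − 57 = 10; |n| = √45.
Distance = |10| / √45 = 10/√45 ≈ 1.491.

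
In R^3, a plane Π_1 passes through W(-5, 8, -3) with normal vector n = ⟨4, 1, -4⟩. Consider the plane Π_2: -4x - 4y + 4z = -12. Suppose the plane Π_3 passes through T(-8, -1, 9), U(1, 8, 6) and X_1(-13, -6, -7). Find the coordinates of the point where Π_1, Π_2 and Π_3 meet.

Π_1: n·r = n·W gives 4x + y - 4z = 0.
TU = (9, 9, -3), TX_1 = (-5, -5, -16); a normal to Π_3 is TU × TX_1 = (-159, 159, 0).
Using T: Π_3 has equation -159x + 159y = 1113.
Solving the 3×3 linear system 4x + y - 4z = 0, -4x - 4y + 4z = -12, -159x + 159y = 1113 (e.g. by elimination or Cramer's rule, determinant = 1908) gives (-3, 4, -2).

(-3, 4, -2)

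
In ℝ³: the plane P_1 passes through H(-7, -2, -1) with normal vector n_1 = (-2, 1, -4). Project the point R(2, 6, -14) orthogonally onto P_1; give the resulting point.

P_1: n_1·r = n_1·H gives -2x + y - 4z = 16.
Foot = R − λn with λ = (n·R − d)/|n|² = (58 − 16)/21 = 2.
Foot = (2, 6, -14) − 2·(-2, 1, -4) = (6, 4, -6).

(6, 4, -6)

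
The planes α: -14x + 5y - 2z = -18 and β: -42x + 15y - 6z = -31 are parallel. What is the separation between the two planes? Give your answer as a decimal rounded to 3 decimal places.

0.511

Rescale β by 1/3: -14x + 5y - 2z = -31/3. Then distance = |-18 − (-31/3)| / √225 ≈ 0.511.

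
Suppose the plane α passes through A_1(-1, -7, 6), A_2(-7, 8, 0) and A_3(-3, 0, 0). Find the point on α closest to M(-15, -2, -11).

A_1A_2 = (-6, 15, -6), A_1A_3 = (-2, 7, -6); a normal to α is A_1A_2 × A_1A_3 = (-48, -24, -12).
Using A_1: α has equation -48x - 24y - 12z = 144.
Foot = M − λn with λ = (n·M − d)/|n|² = (900 − 144)/3024 = 1/4.
Foot = (-15, -2, -11) − (1/4)·(-48, -24, -12) = (-3, 4, -8).

(-3, 4, -8)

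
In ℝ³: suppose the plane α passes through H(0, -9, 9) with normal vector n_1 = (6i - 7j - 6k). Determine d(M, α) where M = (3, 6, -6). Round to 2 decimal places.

α: n_1·r = n_1·H gives 6x - 7y - 6z = 9.
n·M − d = (6)·(3) + (-7)·(6) + (-6)·(-6) − 9 = 3; |n| = √121.
Distance = |3| / √121 = 3/√121 ≈ 0.27.

0.27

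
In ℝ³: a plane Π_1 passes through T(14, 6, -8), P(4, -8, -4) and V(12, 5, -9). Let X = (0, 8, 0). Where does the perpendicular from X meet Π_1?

TP = (-10, -14, 4), TV = (-2, -1, -1); a normal to Π_1 is TP × TV = (18, -18, -18).
Using T: Π_1 has equation 18x - 18y - 18z = 288.
Foot = X − λn with λ = (n·X − d)/|n|² = (-144 − 288)/972 = -4/9.
Foot = (0, 8, 0) − (-4/9)·(18, -18, -18) = (8, 0, -8).

(8, 0, -8)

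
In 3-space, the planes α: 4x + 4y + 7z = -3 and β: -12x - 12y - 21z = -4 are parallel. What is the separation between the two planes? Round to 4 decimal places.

Rescale β by 1/(-3): 4x + 4y + 7z = 4/3. Then distance = |-3 − (4/3)| / √81 ≈ 0.4815.

0.4815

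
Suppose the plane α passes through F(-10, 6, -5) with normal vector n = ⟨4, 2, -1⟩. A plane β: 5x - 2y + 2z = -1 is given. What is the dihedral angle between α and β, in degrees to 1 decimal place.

57.9

α: n·r = n·F gives 4x + 2y - z = -23.
cos θ = |n₁·n₂| / (|n₁||n₂|) = |14| / (√21 · √33).
θ = arccos(0.53182) ≈ 57.9°.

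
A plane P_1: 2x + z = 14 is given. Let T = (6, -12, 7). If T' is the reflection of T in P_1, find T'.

λ = (n·T − d)/|n|² = (19 − 14)/5 = 1.
Reflection = T − 2λn = (6, -12, 7) − 2·(2, 0, 1) = (2, -12, 5).

(2, -12, 5)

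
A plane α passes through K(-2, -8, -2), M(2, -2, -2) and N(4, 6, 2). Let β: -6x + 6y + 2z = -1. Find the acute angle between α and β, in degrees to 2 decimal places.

KM = (4, 6, 0), KN = (6, 14, 4); a normal to α is KM × KN = (24, -16, 20).
Using K: α has equation 24x - 16y + 20z = 40.
cos θ = |n₁·n₂| / (|n₁||n₂|) = |-200| / (√1232 · √76).
θ = arccos(0.65361) ≈ 49.19°.

49.19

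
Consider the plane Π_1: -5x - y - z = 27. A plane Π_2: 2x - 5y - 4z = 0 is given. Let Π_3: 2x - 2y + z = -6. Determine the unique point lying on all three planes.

(-5, -2, 0)

Solving the 3×3 linear system -5x - y - z = 27, 2x - 5y - 4z = 0, 2x - 2y + z = -6 (e.g. by elimination or Cramer's rule, determinant = 69) gives (-5, -2, 0).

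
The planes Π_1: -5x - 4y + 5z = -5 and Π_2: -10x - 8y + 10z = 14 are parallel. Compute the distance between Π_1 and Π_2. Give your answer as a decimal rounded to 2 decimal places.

1.48

Rescale Π_2 by 1/2: -5x - 4y + 5z = 7. Then distance = |-5 − 7| / √66 ≈ 1.48.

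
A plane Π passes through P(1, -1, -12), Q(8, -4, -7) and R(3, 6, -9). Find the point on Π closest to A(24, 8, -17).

PQ = (7, -3, 5), PR = (2, 7, 3); a normal to Π is PQ × PR = (-44, -11, 55).
Using P: Π has equation -44x - 11y + 55z = -693.
Foot = A − λn with λ = (n·A − d)/|n|² = (-2079 − (-693))/5082 = -3/11.
Foot = (24, 8, -17) − (-3/11)·(-44, -11, 55) = (12, 5, -2).

(12, 5, -2)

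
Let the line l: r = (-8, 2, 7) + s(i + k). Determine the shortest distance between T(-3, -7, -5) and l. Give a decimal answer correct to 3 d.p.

Taking (-8, 2, 7) on l with direction v = (1, 0, 1): w = T − (-8, 2, 7) = (5, -9, -12), and w × v = (-9, -17, 9).
Distance = |w × v| / |v| = √451 / √2 ≈ 15.017.

15.017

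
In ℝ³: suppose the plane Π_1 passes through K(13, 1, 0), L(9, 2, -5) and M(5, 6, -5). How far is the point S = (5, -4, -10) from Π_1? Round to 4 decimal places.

KL = (-4, 1, -5), KM = (-8, 5, -5); a normal to Π_1 is KL × KM = (20, 20, -12).
Using K: Π_1 has equation 20x + 20y - 12z = 280.
n·S − d = (20)·(5) + (20)·(-4) + (-12)·(-10) − 280 = -140; |n| = √944.
Distance = |-140| / √944 = 140/√944 ≈ 4.5566.

4.5566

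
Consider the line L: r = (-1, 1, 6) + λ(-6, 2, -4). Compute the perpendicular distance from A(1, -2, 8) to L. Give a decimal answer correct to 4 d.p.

2.2200

Taking (-1, 1, 6) on L with direction v = (-6, 2, -4): w = A − (-1, 1, 6) = (2, -3, 2), and w × v = (8, -4, -14).
Distance = |w × v| / |v| = √276 / √56 ≈ 2.2200.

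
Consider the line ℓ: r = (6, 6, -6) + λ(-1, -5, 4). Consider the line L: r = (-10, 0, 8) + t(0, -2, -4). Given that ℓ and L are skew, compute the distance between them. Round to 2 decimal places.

13.97

Common perpendicular direction n = (-1, -5, 4) × (0, -2, -4) = (28, -4, 2).
With w = (-10, 0, 8) − (6, 6, -6) = (-16, -6, 14), w · n = -396.
Distance = |w · n| / |n| = |-396| / √804 ≈ 13.97.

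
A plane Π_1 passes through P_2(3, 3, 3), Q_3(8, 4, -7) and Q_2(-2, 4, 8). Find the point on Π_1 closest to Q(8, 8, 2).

(5, 3, 0)

P_2Q_3 = (5, 1, -10), P_2Q_2 = (-5, 1, 5); a normal to Π_1 is P_2Q_3 × P_2Q_2 = (15, 25, 10).
Using P_2: Π_1 has equation 15x + 25y + 10z = 150.
Foot = Q − λn with λ = (n·Q − d)/|n|² = (340 − 150)/950 = 1/5.
Foot = (8, 8, 2) − (1/5)·(15, 25, 10) = (5, 3, 0).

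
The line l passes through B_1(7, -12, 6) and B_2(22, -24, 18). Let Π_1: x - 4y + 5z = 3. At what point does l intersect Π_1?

(-3, -4, -2)

A direction vector for l is B_2 − B_1 = (15, -12, 12).
Substitute r = (7, -12, 6) + t(15, -12, 12) into the plane: 85 + 123t = 3, so t = -2/3.
Intersection: (7, -12, 6) + (-2/3)·(15, -12, 12) = (-3, -4, -2).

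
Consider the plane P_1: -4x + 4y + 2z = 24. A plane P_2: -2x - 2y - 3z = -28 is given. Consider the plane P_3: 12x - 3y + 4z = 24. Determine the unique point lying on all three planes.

Solving the 3×3 linear system -4x + 4y + 2z = 24, -2x - 2y - 3z = -28, 12x - 3y + 4z = 24 (e.g. by elimination or Cramer's rule, determinant = 16) gives (1, 4, 6).

(1, 4, 6)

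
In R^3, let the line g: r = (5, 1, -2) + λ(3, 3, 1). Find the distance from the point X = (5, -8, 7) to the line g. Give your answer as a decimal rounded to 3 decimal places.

12.039

Taking (5, 1, -2) on g with direction v = (3, 3, 1): w = X − (5, 1, -2) = (0, -9, 9), and w × v = (-36, 27, 27).
Distance = |w × v| / |v| = √2754 / √19 ≈ 12.039.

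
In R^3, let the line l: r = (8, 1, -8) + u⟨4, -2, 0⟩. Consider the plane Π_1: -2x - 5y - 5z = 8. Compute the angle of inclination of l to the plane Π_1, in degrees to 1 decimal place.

3.5

sin θ = |n·v| / (|n||v|) = |2| / (√54 · √20) = 0.06086.
θ ≈ 3.5°.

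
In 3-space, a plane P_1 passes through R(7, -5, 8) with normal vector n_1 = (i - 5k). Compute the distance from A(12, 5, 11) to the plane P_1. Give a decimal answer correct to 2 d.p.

P_1: n_1·r = n_1·R gives x - 5z = -33.
n·A − d = (1)·(12) + (0)·(5) + (-5)·(11) − (-33) = -10; |n| = √26.
Distance = |-10| / √26 = 10/√26 ≈ 1.96.

1.96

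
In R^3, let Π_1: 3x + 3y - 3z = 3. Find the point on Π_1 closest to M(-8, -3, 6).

Foot = M − λn with λ = (n·M − d)/|n|² = (-51 − 3)/27 = -2.
Foot = (-8, -3, 6) − (-2)·(3, 3, -3) = (-2, 3, 0).

(-2, 3, 0)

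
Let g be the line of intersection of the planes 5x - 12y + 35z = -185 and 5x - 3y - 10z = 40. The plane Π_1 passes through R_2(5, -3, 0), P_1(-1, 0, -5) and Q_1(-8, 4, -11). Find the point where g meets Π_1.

Direction of g: (5, -12, 35) × (5, -3, -10) = (225, 225, 45).
A point on g: solving the two plane equations with x = -12 gives (-12, -10, -7).
R_2P_1 = (-6, 3, -5), R_2Q_1 = (-13, 7, -11); a normal to Π_1 is R_2P_1 × R_2Q_1 = (2, -1, -3).
Using R_2: Π_1 has equation 2x - y - 3z = 13.
Substitute r = (-12, -10, -7) + t(225, 225, 45) into the plane: 7 + 90t = 13, so t = 1/15.
Intersection: (-12, -10, -7) + (1/15)·(225, 225, 45) = (3, 5, -4).

(3, 5, -4)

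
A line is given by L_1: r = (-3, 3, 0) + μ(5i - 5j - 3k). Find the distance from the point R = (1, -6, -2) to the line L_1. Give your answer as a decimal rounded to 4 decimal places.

Taking (-3, 3, 0) on L_1 with direction v = (5, -5, -3): w = R − (-3, 3, 0) = (4, -9, -2), and w × v = (17, 2, 25).
Distance = |w × v| / |v| = √918 / √59 ≈ 3.9445.

3.9445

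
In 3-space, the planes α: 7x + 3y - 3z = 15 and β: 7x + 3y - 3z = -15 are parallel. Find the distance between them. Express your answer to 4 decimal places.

3.6651

Same normal n = (7, 3, -3) with |n| = √67; distance = |15 − (-15)| / |n| = 30/√67 ≈ 3.6651.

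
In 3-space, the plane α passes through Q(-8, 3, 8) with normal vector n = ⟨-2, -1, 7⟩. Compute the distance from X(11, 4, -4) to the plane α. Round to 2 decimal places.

α: n·r = n·Q gives -2x - y + 7z = 69.
n·X − d = (-2)·(11) + (-1)·(4) + (7)·(-4) − 69 = -123; |n| = √54.
Distance = |-123| / √54 = 123/√54 ≈ 16.74.

16.74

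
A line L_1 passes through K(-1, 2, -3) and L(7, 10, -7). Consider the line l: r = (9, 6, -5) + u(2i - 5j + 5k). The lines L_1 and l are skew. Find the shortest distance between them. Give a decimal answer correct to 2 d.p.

1.57

A direction vector for L_1 is L − K = (8, 8, -4).
Common perpendicular direction n = (8, 8, -4) × (2, -5, 5) = (20, -48, -56).
With w = (9, 6, -5) − (-1, 2, -3) = (10, 4, -2), w · n = 120.
Distance = |w · n| / |n| = |120| / √5840 ≈ 1.57.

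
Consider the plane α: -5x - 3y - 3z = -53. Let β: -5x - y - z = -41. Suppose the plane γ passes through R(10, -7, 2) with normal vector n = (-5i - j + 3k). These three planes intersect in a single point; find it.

(7, 5, 1)

γ: n·r = n·R gives -5x - y + 3z = -37.
Solving the 3×3 linear system -5x - 3y - 3z = -53, -5x - y - z = -41, -5x - y + 3z = -37 (e.g. by elimination or Cramer's rule, determinant = -40) gives (7, 5, 1).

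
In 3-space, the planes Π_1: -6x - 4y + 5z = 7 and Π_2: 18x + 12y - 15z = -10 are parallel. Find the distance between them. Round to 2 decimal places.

Rescale Π_2 by 1/(-3): -6x - 4y + 5z = 10/3. Then distance = |7 − (10/3)| / √77 ≈ 0.42.

0.42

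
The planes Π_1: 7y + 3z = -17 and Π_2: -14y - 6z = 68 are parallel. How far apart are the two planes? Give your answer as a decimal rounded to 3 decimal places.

2.232

Rescale Π_2 by 1/(-2): 7y + 3z = -34. Then distance = |-17 − (-34)| / √58 ≈ 2.232.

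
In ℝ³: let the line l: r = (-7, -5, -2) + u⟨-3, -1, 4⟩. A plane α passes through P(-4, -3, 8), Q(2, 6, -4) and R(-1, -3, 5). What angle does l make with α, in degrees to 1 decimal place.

PQ = (6, 9, -12), PR = (3, 0, -3); a normal to α is PQ × PR = (-27, -18, -27).
Using P: α has equation -27x - 18y - 27z = -54.
sin θ = |n·v| / (|n||v|) = |-9| / (√1782 · √26) = 0.04181.
θ ≈ 2.4°.

2.4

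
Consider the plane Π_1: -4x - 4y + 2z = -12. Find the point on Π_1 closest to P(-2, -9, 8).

(6, -1, 4)

Foot = P − λn with λ = (n·P − d)/|n|² = (60 − (-12))/36 = 2.
Foot = (-2, -9, 8) − 2·(-4, -4, 2) = (6, -1, 4).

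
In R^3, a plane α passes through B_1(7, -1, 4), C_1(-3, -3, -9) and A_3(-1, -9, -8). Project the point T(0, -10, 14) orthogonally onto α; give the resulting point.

(10, -8, 6)

B_1C_1 = (-10, -2, -13), B_1A_3 = (-8, -8, -12); a normal to α is B_1C_1 × B_1A_3 = (-80, -16, 64).
Using B_1: α has equation -80x - 16y + 64z = -288.
Foot = T − λn with λ = (n·T − d)/|n|² = (1056 − (-288))/10752 = 1/8.
Foot = (0, -10, 14) − (1/8)·(-80, -16, 64) = (10, -8, 6).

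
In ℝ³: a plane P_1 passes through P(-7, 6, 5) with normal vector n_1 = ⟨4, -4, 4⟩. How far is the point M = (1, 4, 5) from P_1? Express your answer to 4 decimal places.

5.7735

P_1: n_1·r = n_1·P gives 4x - 4y + 4z = -32.
n·M − d = (4)·(1) + (-4)·(4) + (4)·(5) − (-32) = 40; |n| = √48.
Distance = |40| / √48 = 40/√48 ≈ 5.7735.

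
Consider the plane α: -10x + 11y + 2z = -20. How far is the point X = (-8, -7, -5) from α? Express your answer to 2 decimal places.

n·X − d = (-10)·(-8) + (11)·(-7) + (2)·(-5) − (-20) = 13; |n| = √225.
Distance = |13| / √225 = 13/√225 ≈ 0.87.

0.87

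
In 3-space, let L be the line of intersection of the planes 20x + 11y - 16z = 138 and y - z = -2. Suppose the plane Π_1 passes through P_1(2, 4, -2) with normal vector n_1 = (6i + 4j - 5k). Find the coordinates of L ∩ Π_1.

Direction of L: (20, 11, -16) × (0, 1, -1) = (5, 20, 20).
A point on L: solving the two plane equations with x = 4 gives (4, -18, -16).
Π_1: n_1·r = n_1·P_1 gives 6x + 4y - 5z = 38.
Substitute r = (4, -18, -16) + t(5, 20, 20) into the plane: 32 + 10t = 38, so t = 3/5.
Intersection: (4, -18, -16) + (3/5)·(5, 20, 20) = (7, -6, -4).

(7, -6, -4)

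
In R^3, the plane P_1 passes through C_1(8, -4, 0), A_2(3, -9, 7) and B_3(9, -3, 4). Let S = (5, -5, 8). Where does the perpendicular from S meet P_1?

(6, -6, 8)

C_1A_2 = (-5, -5, 7), C_1B_3 = (1, 1, 4); a normal to P_1 is C_1A_2 × C_1B_3 = (-27, 27, 0).
Using C_1: P_1 has equation -27x + 27y = -324.
Foot = S − λn with λ = (n·S − d)/|n|² = (-270 − (-324))/1458 = 1/27.
Foot = (5, -5, 8) − (1/27)·(-27, 27, 0) = (6, -6, 8).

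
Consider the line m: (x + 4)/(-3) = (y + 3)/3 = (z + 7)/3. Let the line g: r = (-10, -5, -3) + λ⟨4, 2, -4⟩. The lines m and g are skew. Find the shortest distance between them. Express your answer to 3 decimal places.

1.414

m has direction (-3, 3, 3) through (-4, -3, -7).
Common perpendicular direction n = (-3, 3, 3) × (4, 2, -4) = (-18, 0, -18).
With w = (-10, -5, -3) − (-4, -3, -7) = (-6, -2, 4), w · n = 36.
Distance = |w · n| / |n| = |36| / √648 ≈ 1.414.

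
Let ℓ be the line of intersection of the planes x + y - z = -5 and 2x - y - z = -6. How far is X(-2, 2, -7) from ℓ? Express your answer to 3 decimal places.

Direction of ℓ: (1, 1, -1) × (2, -1, -1) = (-2, -1, -3).
A point on ℓ: solving the two plane equations with x = 3 gives (3, 2, 10).
Taking (3, 2, 10) on ℓ with direction v = (-2, -1, -3): w = X − (3, 2, 10) = (-5, 0, -17), and w × v = (-17, 19, 5).
Distance = |w × v| / |v| = √675 / √14 ≈ 6.944.

6.944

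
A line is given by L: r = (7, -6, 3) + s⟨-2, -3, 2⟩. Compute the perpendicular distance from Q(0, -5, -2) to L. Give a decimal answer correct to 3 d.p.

8.657

Taking (7, -6, 3) on L with direction v = (-2, -3, 2): w = Q − (7, -6, 3) = (-7, 1, -5), and w × v = (-13, 24, 23).
Distance = |w × v| / |v| = √1274 / √17 ≈ 8.657.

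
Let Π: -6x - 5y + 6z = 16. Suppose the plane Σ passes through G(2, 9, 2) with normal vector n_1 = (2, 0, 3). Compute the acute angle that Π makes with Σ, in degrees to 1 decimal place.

80.3

Σ: n_1·r = n_1·G gives 2x + 3z = 10.
cos θ = |n₁·n₂| / (|n₁||n₂|) = |6| / (√97 · √13).
θ = arccos(0.16896) ≈ 80.3°.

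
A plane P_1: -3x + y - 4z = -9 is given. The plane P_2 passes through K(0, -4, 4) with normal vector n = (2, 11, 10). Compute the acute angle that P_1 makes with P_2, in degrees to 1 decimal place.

P_2: n·r = n·K gives 2x + 11y + 10z = -4.
cos θ = |n₁·n₂| / (|n₁||n₂|) = |-35| / (√26 · √225).
θ = arccos(0.45760) ≈ 62.8°.

62.8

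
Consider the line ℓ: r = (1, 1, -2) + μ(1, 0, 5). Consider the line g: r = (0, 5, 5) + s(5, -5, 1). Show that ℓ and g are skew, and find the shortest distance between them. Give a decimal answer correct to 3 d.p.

Common perpendicular direction n = (1, 0, 5) × (5, -5, 1) = (25, 24, -5).
With w = (0, 5, 5) − (1, 1, -2) = (-1, 4, 7), w · n = 36.
Since n ≠ 0 the lines are not parallel, and w · n = 36 ≠ 0 so they do not intersect; hence they are skew.
Distance = |w · n| / |n| = |36| / √1226 ≈ 1.028.

1.028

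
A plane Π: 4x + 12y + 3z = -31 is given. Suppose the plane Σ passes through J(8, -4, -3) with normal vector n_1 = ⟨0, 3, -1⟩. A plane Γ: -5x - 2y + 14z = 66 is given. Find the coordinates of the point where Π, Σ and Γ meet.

Σ: n_1·r = n_1·J gives 3y - z = -9.
Solving the 3×3 linear system 4x + 12y + 3z = -31, 3y - z = -9, -5x - 2y + 14z = 66 (e.g. by elimination or Cramer's rule, determinant = 265) gives (-4, -2, 3).

(-4, -2, 3)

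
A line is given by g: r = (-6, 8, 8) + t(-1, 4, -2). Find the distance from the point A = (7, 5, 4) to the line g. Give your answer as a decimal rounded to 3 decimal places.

Taking (-6, 8, 8) on g with direction v = (-1, 4, -2): w = A − (-6, 8, 8) = (13, -3, -4), and w × v = (22, 30, 49).
Distance = |w × v| / |v| = √3785 / √21 ≈ 13.425.

13.425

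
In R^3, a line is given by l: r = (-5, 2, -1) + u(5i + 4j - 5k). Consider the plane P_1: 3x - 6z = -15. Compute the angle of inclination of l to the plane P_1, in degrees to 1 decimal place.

sin θ = |n·v| / (|n||v|) = |45| / (√45 · √66) = 0.82572.
θ ≈ 55.7°.

55.7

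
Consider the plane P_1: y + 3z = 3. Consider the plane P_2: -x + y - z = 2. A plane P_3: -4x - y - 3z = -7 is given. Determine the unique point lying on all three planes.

Solving the 3×3 linear system y + 3z = 3, -x + y - z = 2, -4x - y - 3z = -7 (e.g. by elimination or Cramer's rule, determinant = 16) gives (1, 3, 0).

(1, 3, 0)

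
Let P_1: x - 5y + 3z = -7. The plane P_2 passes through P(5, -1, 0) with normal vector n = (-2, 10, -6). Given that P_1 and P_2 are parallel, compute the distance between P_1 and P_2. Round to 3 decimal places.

2.874

P_2: n·r = n·P gives -2x + 10y - 6z = -20.
Rescale P_2 by 1/(-2): x - 5y + 3z = 10. Then distance = |-7 − 10| / √35 ≈ 2.874.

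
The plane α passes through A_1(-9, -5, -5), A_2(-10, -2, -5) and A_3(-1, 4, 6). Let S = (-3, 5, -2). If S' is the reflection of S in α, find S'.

A_1A_2 = (-1, 3, 0), A_1A_3 = (8, 9, 11); a normal to α is A_1A_2 × A_1A_3 = (33, 11, -33).
Using A_1: α has equation 33x + 11y - 33z = -187.
λ = (n·S − d)/|n|² = (22 − (-187))/2299 = 1/11.
Reflection = S − 2λn = (-3, 5, -2) − (2/11)·(33, 11, -33) = (-9, 3, 4).

(-9, 3, 4)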